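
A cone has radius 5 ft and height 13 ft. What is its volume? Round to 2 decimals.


Shape: cone
Radius r = 5 ft, Height h = 13 ft
Formula: V = (1/3) * pi * r^2 * h
r^2 = 25
pi * r^2 * h = pi * 25 * 13 = 325 * pi
V = 325 * pi / 3
V = 340.34
340.34 ft^3


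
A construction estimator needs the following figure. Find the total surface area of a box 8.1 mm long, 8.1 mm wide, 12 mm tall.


Shape: rectangular prism
l = 8.1 mm, w = 8.1 mm, h = 12 mm
Formula: SA = 2(lw + lh + wh)
lw = 65.61, lh = 97.2, wh = 97.2
lw + lh + wh = 260.01
SA = 2 * 260.01
SA = 520.02
520.02 mm^2


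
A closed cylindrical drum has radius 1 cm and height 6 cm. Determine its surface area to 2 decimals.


Shape: closed cylinder
Radius r = 1 cm, Height h = 6 cm
Formula: SA = 2*pi*r^2 + 2*pi*r*h = 2*pi*r*(r + h)
r + h = 7
2 * r * (r + h) = 2 * 1 * 7 = 14
SA = 14 * pi
SA = 43.98
43.98 cm^2


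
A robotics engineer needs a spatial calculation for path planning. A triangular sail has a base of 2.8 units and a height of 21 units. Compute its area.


Shape: triangle
Base b = 2.8 units, Height h = 21 units
Formula: A = (1/2) * b * h
A = 0.5 * 2.8 * 21
A = 0.5 * 58.8
A = 29.4
29.4 units^2


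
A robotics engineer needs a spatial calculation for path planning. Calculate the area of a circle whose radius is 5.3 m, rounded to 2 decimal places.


Shape: circle
Radius r = 5.3 m
Formula: A = pi * r^2
r^2 = 5.3^2 = 28.09
A = pi * 28.09
A = 88.25
88.25 m^2


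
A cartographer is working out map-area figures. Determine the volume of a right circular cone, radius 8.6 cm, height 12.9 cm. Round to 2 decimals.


Shape: cone
Radius r = 8.6 cm, Height h = 12.9 cm
Formula: V = (1/3) * pi * r^2 * h
r^2 = 73.96
pi * r^2 * h = pi * 73.96 * 12.9 = 954.084 * pi
V = 954.084 * pi / 3
V = 999.11
999.11 cm^3


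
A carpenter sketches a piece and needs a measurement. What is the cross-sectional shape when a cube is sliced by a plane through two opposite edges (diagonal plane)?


Solid: cube
Cutting plane: through two opposite edges (diagonal plane)
Visualize the intersection of the plane with the solid's surface.
The boundary of the cut region is a rectangle.
rectangle


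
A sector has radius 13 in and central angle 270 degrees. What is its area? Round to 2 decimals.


Shape: circular sector
Radius r = 13 in, Angle = 270 degrees
Formula: A = (angle/360) * pi * r^2
r^2 = 169
Fraction of circle = 270/360
A = (270/360) * pi * 169
A = 126.75 * pi
A = 398.2
398.2 in^2


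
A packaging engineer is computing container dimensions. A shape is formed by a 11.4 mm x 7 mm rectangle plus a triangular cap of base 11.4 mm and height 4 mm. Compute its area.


Composite shape: rectangle + triangle
Rectangle area = 11.4 * 7 = 79.8
Triangle area = 0.5 * 11.4 * 4 = 22.8
Total = 79.8 + 22.8
Total = 102.6
102.6 mm^2


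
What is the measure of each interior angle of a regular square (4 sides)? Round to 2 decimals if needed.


Shape: regular square (4 sides)
Formula: interior angle = (n - 2) * 180 / n
(n - 2) = 2
(n - 2) * 180 = 360
angle = 360 / 4
angle = 90
90 degrees


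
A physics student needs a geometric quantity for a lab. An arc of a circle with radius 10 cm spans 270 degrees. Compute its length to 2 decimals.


Shape: circular arc
Radius r = 10 cm, Angle = 270 degrees
Formula: L = (angle/360) * 2 * pi * r
2 * pi * r = 20 * pi
L = (270/360) * 20 * pi
L = 15 * pi
L = 47.12
47.12 cm


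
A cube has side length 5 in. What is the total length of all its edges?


Shape: cube
Side s = 5 in
A cube has 12 edges, all equal.
Formula: total edge length = 12 * s
Total = 12 * 5
Total = 60
60 in


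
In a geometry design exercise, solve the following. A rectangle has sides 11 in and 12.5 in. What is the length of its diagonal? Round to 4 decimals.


Shape: rectangle (diagonal via Pythagoras)
Sides: 11 in and 12.5 in
Formula: d = sqrt(l^2 + w^2)
l^2 = 121, w^2 = 156.25
l^2 + w^2 = 277.25
d = sqrt(277.25)
d = 16.6508
16.6508 in


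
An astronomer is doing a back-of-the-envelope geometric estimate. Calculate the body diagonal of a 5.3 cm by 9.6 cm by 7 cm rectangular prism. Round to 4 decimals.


Shape: rectangular box (space diagonal)
l = 5.3 cm, w = 9.6 cm, h = 7 cm
Visualize: the diagonal of the base, then a right triangle with that diagonal and the height.
Formula: d = sqrt(l^2 + w^2 + h^2)
l^2 + w^2 + h^2 = 28.09 + 92.16 + 49 = 169.25
d = sqrt(169.25)
d = 13.0096
13.0096 cm


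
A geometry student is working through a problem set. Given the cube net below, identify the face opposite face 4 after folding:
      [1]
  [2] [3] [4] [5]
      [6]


Net: cross layout. Take square 3 as the base (bottom).
Fold the four squares in the horizontal row up around 3: 2 -> left, 4 -> right, 5 wraps to the top.
Fold 1 and 6 up from 3: 1 -> back, 6 -> front.
Opposite pairs are therefore: (1, 6), (2, 4), (3, 5).
Face 4 is opposite face 2.
face 2


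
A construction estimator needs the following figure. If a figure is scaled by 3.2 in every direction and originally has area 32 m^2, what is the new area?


Linear scale factor k = 3.2
Original area = 32 m^2
Rule: under a linear scaling by k, areas scale by k^2.
k^2 = 3.2^2 = 10.24
New area = 32 * 10.24
New area = 327.68
327.68 m^2


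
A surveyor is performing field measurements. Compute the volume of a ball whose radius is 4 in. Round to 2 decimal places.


Shape: sphere
Radius r = 4 in
Formula: V = (4/3) * pi * r^3
r^3 = 64
(4/3) * 64 = 85.333333
V = 85.333333 * pi
V = 268.08
268.08 in^3


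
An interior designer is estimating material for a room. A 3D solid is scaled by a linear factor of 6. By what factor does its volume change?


Linear scale factor k = 6
Rule: under a linear scaling by k, volumes scale by k^3.
k^3 = 6 * 6 * 6
k^3 = 36 * 6
k^3 = 216
Volume scales by a factor of 216.
216 (dimensionless)


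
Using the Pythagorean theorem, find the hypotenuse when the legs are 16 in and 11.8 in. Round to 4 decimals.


Shape: right triangle
Legs a = 16 in, b = 11.8 in
Formula: c = sqrt(a^2 + b^2)
a^2 = 256, b^2 = 139.24
a^2 + b^2 = 395.24
c = sqrt(395.24)
c = 19.8806
19.8806 in


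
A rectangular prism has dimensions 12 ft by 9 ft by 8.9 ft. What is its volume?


Shape: rectangular prism
l = 12 ft, w = 9 ft, h = 8.9 ft
Formula: V = l * w * h
V = 12 * 9 * 8.9
V = 108 * 8.9
V = 961.2
961.2 ft^3


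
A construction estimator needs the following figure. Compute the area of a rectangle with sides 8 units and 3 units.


Shape: rectangle
Length l = 8 units, Width w = 3 units
Formula: A = l * w
A = 8 * 3
A = 24
24 units^2


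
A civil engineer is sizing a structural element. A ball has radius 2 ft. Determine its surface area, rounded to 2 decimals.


Shape: sphere
Radius r = 2 ft
Formula: SA = 4 * pi * r^2
r^2 = 4
SA = 4 * pi * 4
SA = 16 * pi
SA = 50.27
50.27 ft^2


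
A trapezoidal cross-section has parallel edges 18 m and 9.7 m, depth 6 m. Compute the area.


Shape: trapezoid
Parallel sides a = 18 m, b = 9.7 m; Height h = 6 m
Formula: A = (a + b) * h / 2
a + b = 18 + 9.7 = 27.7
A = 27.7 * 6 / 2
A = 166.2 / 2
A = 83.1
83.1 m^2


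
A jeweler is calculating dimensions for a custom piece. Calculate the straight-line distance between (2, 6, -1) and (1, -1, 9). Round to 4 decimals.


3D distance between two points
P1 = (2, 6, -1), P2 = (1, -1, 9)
Formula: d = sqrt((x2-x1)^2 + (y2-y1)^2 + (z2-z1)^2)
dx = 1 - 2 = -1
dy = -1 - 6 = -7
dz = 9 - -1 = 10
dx^2 + dy^2 + dz^2 = 1 + 49 + 100 = 150
d = sqrt(150)
d = 12.2474
12.2474 units


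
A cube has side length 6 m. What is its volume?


Shape: cube
Side s = 6 m
Formula: V = s^3
V = 6 * 6 * 6
V = 36 * 6
V = 216
216 m^3


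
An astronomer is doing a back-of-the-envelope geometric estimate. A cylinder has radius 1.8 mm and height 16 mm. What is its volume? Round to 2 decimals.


Shape: cylinder
Radius r = 1.8 mm, Height h = 16 mm
Formula: V = pi * r^2 * h
r^2 = 3.24
V = pi * 3.24 * 16
V = 51.84 * pi
V = 162.86
162.86 mm^3


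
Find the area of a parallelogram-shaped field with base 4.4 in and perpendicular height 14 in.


Shape: parallelogram
Base b = 4.4 in, Height h = 14 in
Formula: A = b * h
A = 4.4 * 14
A = 61.6
61.6 in^2


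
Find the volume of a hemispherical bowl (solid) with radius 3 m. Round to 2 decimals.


Shape: hemisphere (half of a sphere)
Radius r = 3 m
Formula: V = (1/2) * (4/3) * pi * r^3 = (2/3) * pi * r^3
r^3 = 27
(2/3) * 27 = 18
V = 18 * pi
V = 56.55
56.55 m^3


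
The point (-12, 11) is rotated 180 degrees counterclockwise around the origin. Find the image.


Transformation: rotation about the origin
Original point: (-12, 11)
Rule for 180 deg: (x, y) -> (-x, -y)
Apply: (-12, 11) -> (12, -11)
(12, -11)


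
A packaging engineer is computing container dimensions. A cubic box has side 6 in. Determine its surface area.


Shape: cube
Side s = 6 in
A cube has 6 square faces.
Formula: SA = 6 * s^2
s^2 = 36
SA = 6 * 36
SA = 216
216 in^2


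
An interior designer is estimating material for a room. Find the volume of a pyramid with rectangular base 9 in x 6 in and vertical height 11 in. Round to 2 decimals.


Shape: rectangular pyramid
Base: 9 in x 6 in, Height h = 11 in
Formula: V = (1/3) * base_area * h
base_area = 9 * 6 = 54
base_area * h = 54 * 11 = 594
V = 594 / 3
V = 198
198 in^3


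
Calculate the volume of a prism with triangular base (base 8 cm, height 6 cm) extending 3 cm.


Shape: triangular prism
Triangle base = 8 cm, triangle height = 6 cm, prism length L = 3 cm
Formula: V = (1/2 * b * h_tri) * L
Cross-section area = 0.5 * 8 * 6 = 24
V = 24 * 3
V = 72
72 cm^3


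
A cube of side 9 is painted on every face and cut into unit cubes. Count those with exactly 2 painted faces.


Large cube: 9 x 9 x 9, cut into unit cubes.
n = 9, so n - 2 = 7
Cubes with 2 painted faces lie along the edges, excluding corners.
A cube has 12 edges; each contributes (n - 2) = 7 such cubes.
Count = 12 * 7 = 84
84 unit cubes


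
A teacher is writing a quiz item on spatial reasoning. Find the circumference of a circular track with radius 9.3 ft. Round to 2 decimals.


Shape: circle
Radius r = 9.3 ft
Formula: C = 2 * pi * r
C = 2 * pi * 9.3
C = 18.6 * pi
C = 58.43
58.43 ft


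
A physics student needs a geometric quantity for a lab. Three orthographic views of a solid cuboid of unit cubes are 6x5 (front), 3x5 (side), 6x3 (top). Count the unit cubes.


Orthographic views of a solid rectangular block:
Front view 6 x 5 -> length = 6, height = 5
Side view 3 x 5 -> width = 3, height = 5 (consistent)
Top view 6 x 3 -> confirms length = 6, width = 3
The block is 6 x 3 x 5.
Total unit cubes = 6 * 3 * 5 = 90
90 unit cubes


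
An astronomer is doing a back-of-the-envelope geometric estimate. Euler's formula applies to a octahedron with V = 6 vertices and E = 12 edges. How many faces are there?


Polyhedron: octahedron
Euler's formula for convex polyhedra: V - E + F = 2
Given: V = 6 vertices and E = 12 edges
Solve for F:
F = 2 + E - V = 2 + 12 - 6 = 8
8 faces


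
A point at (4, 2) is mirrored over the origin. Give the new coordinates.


Transformation: reflection
Original point: (4, 2)
Rule for reflection through the origin: (x, y) -> (-x, -y)
Apply: (4, 2) -> (-4, -2)
(-4, -2)


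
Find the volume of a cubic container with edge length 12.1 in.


Shape: cube
Side s = 12.1 in
Formula: V = s^3
V = 12.1 * 12.1 * 12.1
V = 146.41 * 12.1
V = 1771.561
1771.561 in^3


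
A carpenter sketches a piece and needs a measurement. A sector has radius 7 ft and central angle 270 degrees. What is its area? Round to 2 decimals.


Shape: circular sector
Radius r = 7 ft, Angle = 270 degrees
Formula: A = (angle/360) * pi * r^2
r^2 = 49
Fraction of circle = 270/360
A = (270/360) * pi * 49
A = 36.75 * pi
A = 115.45
115.45 ft^2


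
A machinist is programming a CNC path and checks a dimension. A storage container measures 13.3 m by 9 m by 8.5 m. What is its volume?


Shape: rectangular prism
l = 13.3 m, w = 9 m, h = 8.5 m
Formula: V = l * w * h
V = 13.3 * 9 * 8.5
V = 119.7 * 8.5
V = 1017.45
1017.45 m^3


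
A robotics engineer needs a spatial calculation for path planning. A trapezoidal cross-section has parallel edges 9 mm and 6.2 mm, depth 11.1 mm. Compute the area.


Shape: trapezoid
Parallel sides a = 9 mm, b = 6.2 mm; Height h = 11.1 mm
Formula: A = (a + b) * h / 2
a + b = 9 + 6.2 = 15.2
A = 15.2 * 11.1 / 2
A = 168.72 / 2
A = 84.36
84.36 mm^2


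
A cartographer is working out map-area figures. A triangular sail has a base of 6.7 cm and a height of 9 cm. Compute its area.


Shape: triangle
Base b = 6.7 cm, Height h = 9 cm
Formula: A = (1/2) * b * h
A = 0.5 * 6.7 * 9
A = 0.5 * 60.3
A = 30.15
30.15 cm^2


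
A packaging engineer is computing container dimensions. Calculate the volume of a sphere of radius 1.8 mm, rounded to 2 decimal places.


Shape: sphere
Radius r = 1.8 mm
Formula: V = (4/3) * pi * r^3
r^3 = 5.832
(4/3) * 5.832 = 7.776
V = 7.776 * pi
V = 24.43
24.43 mm^3


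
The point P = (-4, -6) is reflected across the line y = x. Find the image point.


Transformation: reflection
Original point: (-4, -6)
Rule for reflection over y = x: (x, y) -> (y, x)
Apply: (-4, -6) -> (-6, -4)
(-6, -4)


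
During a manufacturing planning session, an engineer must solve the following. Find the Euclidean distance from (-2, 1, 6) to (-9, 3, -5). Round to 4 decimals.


3D distance between two points
P1 = (-2, 1, 6), P2 = (-9, 3, -5)
Formula: d = sqrt((x2-x1)^2 + (y2-y1)^2 + (z2-z1)^2)
dx = -9 - -2 = -7
dy = 3 - 1 = 2
dz = -5 - 6 = -11
dx^2 + dy^2 + dz^2 = 49 + 4 + 121 = 174
d = sqrt(174)
d = 13.1909
13.1909 units


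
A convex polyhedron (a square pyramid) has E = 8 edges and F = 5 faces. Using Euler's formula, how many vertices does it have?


Polyhedron: square pyramid
Euler's formula for convex polyhedra: V - E + F = 2
Given: E = 8 edges and F = 5 faces
Solve for V:
V = 2 + E - F = 2 + 8 - 5 = 5
5 vertices


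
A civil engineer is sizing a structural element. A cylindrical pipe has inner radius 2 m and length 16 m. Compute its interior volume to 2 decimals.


Shape: cylinder
Radius r = 2 m, Height h = 16 m
Formula: V = pi * r^2 * h
r^2 = 4
V = pi * 4 * 16
V = 64 * pi
V = 201.06
201.06 m^3


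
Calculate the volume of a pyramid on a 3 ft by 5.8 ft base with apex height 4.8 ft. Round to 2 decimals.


Shape: rectangular pyramid
Base: 3 ft x 5.8 ft, Height h = 4.8 ft
Formula: V = (1/3) * base_area * h
base_area = 3 * 5.8 = 17.4
base_area * h = 17.4 * 4.8 = 83.52
V = 83.52 / 3
V = 27.84
27.84 ft^3


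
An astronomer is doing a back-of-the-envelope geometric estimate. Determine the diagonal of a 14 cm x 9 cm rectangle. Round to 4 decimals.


Shape: rectangle (diagonal via Pythagoras)
Sides: 14 cm and 9 cm
Formula: d = sqrt(l^2 + w^2)
l^2 = 196, w^2 = 81
l^2 + w^2 = 277
d = sqrt(277)
d = 16.6433
16.6433 cm


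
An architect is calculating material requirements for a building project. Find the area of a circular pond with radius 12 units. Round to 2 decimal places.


Shape: circle
Radius r = 12 units
Formula: A = pi * r^2
r^2 = 12^2 = 144
A = pi * 144
A = 452.39
452.39 units^2


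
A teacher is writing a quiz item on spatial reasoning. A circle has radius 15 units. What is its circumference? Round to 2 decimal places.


Shape: circle
Radius r = 15 units
Formula: C = 2 * pi * r
C = 2 * pi * 15
C = 30 * pi
C = 94.25
94.25 units


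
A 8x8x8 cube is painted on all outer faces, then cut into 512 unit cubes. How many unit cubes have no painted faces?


Large cube: 8 x 8 x 8, cut into unit cubes.
n = 8, so n - 2 = 6
Unpainted cubes form the interior (n - 2)^3 block.
(n - 2)^3 = 6^3 = 216
216 unit cubes


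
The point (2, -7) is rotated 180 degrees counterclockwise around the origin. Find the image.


Transformation: rotation about the origin
Original point: (2, -7)
Rule for 180 deg: (x, y) -> (-x, -y)
Apply: (2, -7) -> (-2, 7)
(-2, 7)


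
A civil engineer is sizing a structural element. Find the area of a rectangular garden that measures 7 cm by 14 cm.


Shape: rectangle
Length l = 7 cm, Width w = 14 cm
Formula: A = l * w
A = 7 * 14
A = 98
98 cm^2


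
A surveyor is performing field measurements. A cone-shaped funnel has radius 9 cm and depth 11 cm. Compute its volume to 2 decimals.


Shape: cone
Radius r = 9 cm, Height h = 11 cm
Formula: V = (1/3) * pi * r^2 * h
r^2 = 81
pi * r^2 * h = pi * 81 * 11 = 891 * pi
V = 891 * pi / 3
V = 933.05
933.05 cm^3


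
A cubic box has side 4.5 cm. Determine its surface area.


Shape: cube
Side s = 4.5 cm
A cube has 6 square faces.
Formula: SA = 6 * s^2
s^2 = 20.25
SA = 6 * 20.25
SA = 121.5
121.5 cm^2


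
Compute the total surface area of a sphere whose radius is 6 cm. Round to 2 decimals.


Shape: sphere
Radius r = 6 cm
Formula: SA = 4 * pi * r^2
r^2 = 36
SA = 4 * pi * 36
SA = 144 * pi
SA = 452.39
452.39 cm^2


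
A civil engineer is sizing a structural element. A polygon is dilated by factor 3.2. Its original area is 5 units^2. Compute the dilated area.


Linear scale factor k = 3.2
Original area = 5 units^2
Rule: under a linear scaling by k, areas scale by k^2.
k^2 = 3.2^2 = 10.24
New area = 5 * 10.24
New area = 51.2
51.2 units^2


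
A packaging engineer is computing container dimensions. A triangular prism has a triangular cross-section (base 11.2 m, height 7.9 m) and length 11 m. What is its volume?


Shape: triangular prism
Triangle base = 11.2 m, triangle height = 7.9 m, prism length L = 11 m
Formula: V = (1/2 * b * h_tri) * L
Cross-section area = 0.5 * 11.2 * 7.9 = 44.24
V = 44.24 * 11
V = 486.64
486.64 m^3


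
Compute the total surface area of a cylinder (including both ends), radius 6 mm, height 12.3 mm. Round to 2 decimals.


Shape: closed cylinder
Radius r = 6 mm, Height h = 12.3 mm
Formula: SA = 2*pi*r^2 + 2*pi*r*h = 2*pi*r*(r + h)
r + h = 18.3
2 * r * (r + h) = 2 * 6 * 18.3 = 219.6
SA = 219.6 * pi
SA = 689.89
689.89 mm^2


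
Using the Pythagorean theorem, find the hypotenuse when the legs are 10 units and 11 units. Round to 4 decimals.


Shape: right triangle
Legs a = 10 units, b = 11 units
Formula: c = sqrt(a^2 + b^2)
a^2 = 100, b^2 = 121
a^2 + b^2 = 221
c = sqrt(221)
c = 14.8661
14.8661 units


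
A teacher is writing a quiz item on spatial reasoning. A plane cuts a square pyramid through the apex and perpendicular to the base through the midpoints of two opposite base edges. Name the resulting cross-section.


Solid: square pyramid
Cutting plane: through the apex and perpendicular to the base through the midpoints of two opposite base edges
Visualize the intersection of the plane with the solid's surface.
The boundary of the cut region is a isosceles triangle.
isosceles triangle


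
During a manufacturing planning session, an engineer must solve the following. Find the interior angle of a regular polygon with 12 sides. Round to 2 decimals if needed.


Shape: regular dodecagon (12 sides)
Formula: interior angle = (n - 2) * 180 / n
(n - 2) = 10
(n - 2) * 180 = 1800
angle = 1800 / 12
angle = 150
150 degrees


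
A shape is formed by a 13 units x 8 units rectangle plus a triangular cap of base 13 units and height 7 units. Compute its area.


Composite shape: rectangle + triangle
Rectangle area = 13 * 8 = 104
Triangle area = 0.5 * 13 * 7 = 45.5
Total = 104 + 45.5
Total = 149.5
149.5 units^2


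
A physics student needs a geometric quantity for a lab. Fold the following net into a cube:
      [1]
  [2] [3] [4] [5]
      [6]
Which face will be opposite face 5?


Net: cross layout. Take square 3 as the base (bottom).
Fold the four squares in the horizontal row up around 3: 2 -> left, 4 -> right, 5 wraps to the top.
Fold 1 and 6 up from 3: 1 -> back, 6 -> front.
Opposite pairs are therefore: (1, 6), (2, 4), (3, 5).
Face 5 is opposite face 3.
face 3


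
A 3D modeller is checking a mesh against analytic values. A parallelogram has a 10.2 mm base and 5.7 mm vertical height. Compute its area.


Shape: parallelogram
Base b = 10.2 mm, Height h = 5.7 mm
Formula: A = b * h
A = 10.2 * 5.7
A = 58.14
58.14 mm^2


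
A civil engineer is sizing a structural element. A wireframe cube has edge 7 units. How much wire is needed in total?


Shape: cube
Side s = 7 units
A cube has 12 edges, all equal.
Formula: total edge length = 12 * s
Total = 12 * 7
Total = 84
84 units


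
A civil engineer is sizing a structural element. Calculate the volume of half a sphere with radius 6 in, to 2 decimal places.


Shape: hemisphere (half of a sphere)
Radius r = 6 in
Formula: V = (1/2) * (4/3) * pi * r^3 = (2/3) * pi * r^3
r^3 = 216
(2/3) * 216 = 144
V = 144 * pi
V = 452.39
452.39 in^3


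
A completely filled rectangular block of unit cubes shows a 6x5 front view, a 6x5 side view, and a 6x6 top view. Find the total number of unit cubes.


Orthographic views of a solid rectangular block:
Front view 6 x 5 -> length = 6, height = 5
Side view 6 x 5 -> width = 6, height = 5 (consistent)
Top view 6 x 6 -> confirms length = 6, width = 6
The block is 6 x 6 x 5.
Total unit cubes = 6 * 6 * 5 = 180
180 unit cubes


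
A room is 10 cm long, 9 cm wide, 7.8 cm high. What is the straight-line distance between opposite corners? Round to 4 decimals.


Shape: rectangular box (space diagonal)
l = 10 cm, w = 9 cm, h = 7.8 cm
Visualize: the diagonal of the base, then a right triangle with that diagonal and the height.
Formula: d = sqrt(l^2 + w^2 + h^2)
l^2 + w^2 + h^2 = 100 + 81 + 60.84 = 241.84
d = sqrt(241.84)
d = 15.5512
15.5512 cm


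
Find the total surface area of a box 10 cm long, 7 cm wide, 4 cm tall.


Shape: rectangular prism
l = 10 cm, w = 7 cm, h = 4 cm
Formula: SA = 2(lw + lh + wh)
lw = 70, lh = 40, wh = 28
lw + lh + wh = 138
SA = 2 * 138
SA = 276
276 cm^2


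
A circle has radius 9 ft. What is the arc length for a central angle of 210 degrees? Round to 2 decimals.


Shape: circular arc
Radius r = 9 ft, Angle = 210 degrees
Formula: L = (angle/360) * 2 * pi * r
2 * pi * r = 18 * pi
L = (210/360) * 18 * pi
L = 10.5 * pi
L = 32.99
32.99 ft


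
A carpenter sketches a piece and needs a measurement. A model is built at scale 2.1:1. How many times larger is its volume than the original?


Linear scale factor k = 2.1
Rule: under a linear scaling by k, volumes scale by k^3.
k^3 = 2.1 * 2.1 * 2.1
k^3 = 4.41 * 2.1
k^3 = 9.261
Volume scales by a factor of 9.261.
9.261 (dimensionless)


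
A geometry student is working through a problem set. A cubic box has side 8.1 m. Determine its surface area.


Shape: cube
Side s = 8.1 m
A cube has 6 square faces.
Formula: SA = 6 * s^2
s^2 = 65.61
SA = 6 * 65.61
SA = 393.66
393.66 m^2


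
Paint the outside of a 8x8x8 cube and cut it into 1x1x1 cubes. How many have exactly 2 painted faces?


Large cube: 8 x 8 x 8, cut into unit cubes.
n = 8, so n - 2 = 6
Cubes with 2 painted faces lie along the edges, excluding corners.
A cube has 12 edges; each contributes (n - 2) = 6 such cubes.
Count = 12 * 6 = 72
72 unit cubes


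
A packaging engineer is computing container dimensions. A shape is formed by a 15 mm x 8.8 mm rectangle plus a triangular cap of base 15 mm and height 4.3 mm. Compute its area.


Composite shape: rectangle + triangle
Rectangle area = 15 * 8.8 = 132
Triangle area = 0.5 * 15 * 4.3 = 32.25
Total = 132 + 32.25
Total = 164.25
164.25 mm^2


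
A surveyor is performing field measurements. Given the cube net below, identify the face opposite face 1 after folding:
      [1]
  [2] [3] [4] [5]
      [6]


Net: cross layout. Take square 3 as the base (bottom).
Fold the four squares in the horizontal row up around 3: 2 -> left, 4 -> right, 5 wraps to the top.
Fold 1 and 6 up from 3: 1 -> back, 6 -> front.
Opposite pairs are therefore: (1, 6), (2, 4), (3, 5).
Face 1 is opposite face 6.
face 6


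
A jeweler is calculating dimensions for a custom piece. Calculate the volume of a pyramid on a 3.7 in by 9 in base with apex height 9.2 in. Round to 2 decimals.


Shape: rectangular pyramid
Base: 3.7 in x 9 in, Height h = 9.2 in
Formula: V = (1/3) * base_area * h
base_area = 3.7 * 9 = 33.3
base_area * h = 33.3 * 9.2 = 306.36
V = 306.36 / 3
V = 102.12
102.12 in^3


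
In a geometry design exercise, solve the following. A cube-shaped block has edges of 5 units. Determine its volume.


Shape: cube
Side s = 5 units
Formula: V = s^3
V = 5 * 5 * 5
V = 25 * 5
V = 125
125 units^3


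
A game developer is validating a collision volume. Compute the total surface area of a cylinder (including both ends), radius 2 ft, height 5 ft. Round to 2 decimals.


Shape: closed cylinder
Radius r = 2 ft, Height h = 5 ft
Formula: SA = 2*pi*r^2 + 2*pi*r*h = 2*pi*r*(r + h)
r + h = 7
2 * r * (r + h) = 2 * 2 * 7 = 28
SA = 28 * pi
SA = 87.96
87.96 ft^2


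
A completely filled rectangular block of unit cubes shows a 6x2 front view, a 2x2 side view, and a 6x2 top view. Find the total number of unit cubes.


Orthographic views of a solid rectangular block:
Front view 6 x 2 -> length = 6, height = 2
Side view 2 x 2 -> width = 2, height = 2 (consistent)
Top view 6 x 2 -> confirms length = 6, width = 2
The block is 6 x 2 x 2.
Total unit cubes = 6 * 2 * 2 = 24
24 unit cubes


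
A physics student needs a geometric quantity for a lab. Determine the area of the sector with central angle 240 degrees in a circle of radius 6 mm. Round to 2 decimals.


Shape: circular sector
Radius r = 6 mm, Angle = 240 degrees
Formula: A = (angle/360) * pi * r^2
r^2 = 36
Fraction of circle = 240/360
A = (240/360) * pi * 36
A = 24 * pi
A = 75.4
75.4 mm^2


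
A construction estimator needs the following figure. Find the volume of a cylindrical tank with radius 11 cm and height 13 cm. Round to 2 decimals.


Shape: cylinder
Radius r = 11 cm, Height h = 13 cm
Formula: V = pi * r^2 * h
r^2 = 121
V = pi * 121 * 13
V = 1573 * pi
V = 4941.73
4941.73 cm^3


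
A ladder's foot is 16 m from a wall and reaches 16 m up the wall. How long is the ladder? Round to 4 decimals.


Shape: right triangle
Legs a = 16 m, b = 16 m
Formula: c = sqrt(a^2 + b^2)
a^2 = 256, b^2 = 256
a^2 + b^2 = 512
c = sqrt(512)
c = 22.6274
22.6274 m


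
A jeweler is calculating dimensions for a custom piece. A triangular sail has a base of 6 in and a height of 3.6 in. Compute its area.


Shape: triangle
Base b = 6 in, Height h = 3.6 in
Formula: A = (1/2) * b * h
A = 0.5 * 6 * 3.6
A = 0.5 * 21.6
A = 10.8
10.8 in^2


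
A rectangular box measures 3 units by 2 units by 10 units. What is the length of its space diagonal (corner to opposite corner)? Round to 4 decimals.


Shape: rectangular box (space diagonal)
l = 3 units, w = 2 units, h = 10 units
Visualize: the diagonal of the base, then a right triangle with that diagonal and the height.
Formula: d = sqrt(l^2 + w^2 + h^2)
l^2 + w^2 + h^2 = 9 + 4 + 100 = 113
d = sqrt(113)
d = 10.6301
10.6301 units


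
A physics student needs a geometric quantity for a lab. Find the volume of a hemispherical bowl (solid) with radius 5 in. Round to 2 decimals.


Shape: hemisphere (half of a sphere)
Radius r = 5 in
Formula: V = (1/2) * (4/3) * pi * r^3 = (2/3) * pi * r^3
r^3 = 125
(2/3) * 125 = 83.333333
V = 83.333333 * pi
V = 261.8
261.8 in^3


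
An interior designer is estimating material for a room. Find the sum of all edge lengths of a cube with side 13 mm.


Shape: cube
Side s = 13 mm
A cube has 12 edges, all equal.
Formula: total edge length = 12 * s
Total = 12 * 13
Total = 156
156 mm


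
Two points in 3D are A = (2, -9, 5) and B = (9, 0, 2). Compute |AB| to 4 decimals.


3D distance between two points
P1 = (2, -9, 5), P2 = (9, 0, 2)
Formula: d = sqrt((x2-x1)^2 + (y2-y1)^2 + (z2-z1)^2)
dx = 9 - 2 = 7
dy = 0 - -9 = 9
dz = 2 - 5 = -3
dx^2 + dy^2 + dz^2 = 49 + 81 + 9 = 139
d = sqrt(139)
d = 11.7898
11.7898 units


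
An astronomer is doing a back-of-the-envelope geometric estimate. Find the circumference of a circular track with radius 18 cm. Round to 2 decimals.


Shape: circle
Radius r = 18 cm
Formula: C = 2 * pi * r
C = 2 * pi * 18
C = 36 * pi
C = 113.1
113.1 cm


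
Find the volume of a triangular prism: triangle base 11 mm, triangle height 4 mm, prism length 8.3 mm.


Shape: triangular prism
Triangle base = 11 mm, triangle height = 4 mm, prism length L = 8.3 mm
Formula: V = (1/2 * b * h_tri) * L
Cross-section area = 0.5 * 11 * 4 = 22
V = 22 * 8.3
V = 182.6
182.6 mm^3


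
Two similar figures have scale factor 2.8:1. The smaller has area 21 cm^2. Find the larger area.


Linear scale factor k = 2.8
Original area = 21 cm^2
Rule: under a linear scaling by k, areas scale by k^2.
k^2 = 2.8^2 = 7.84
New area = 21 * 7.84
New area = 164.64
164.64 cm^2


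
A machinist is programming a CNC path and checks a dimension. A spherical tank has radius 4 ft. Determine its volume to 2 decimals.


Shape: sphere
Radius r = 4 ft
Formula: V = (4/3) * pi * r^3
r^3 = 64
(4/3) * 64 = 85.333333
V = 85.333333 * pi
V = 268.08
268.08 ft^3


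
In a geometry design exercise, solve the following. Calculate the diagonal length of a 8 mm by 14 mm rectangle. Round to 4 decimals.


Shape: rectangle (diagonal via Pythagoras)
Sides: 8 mm and 14 mm
Formula: d = sqrt(l^2 + w^2)
l^2 = 64, w^2 = 196
l^2 + w^2 = 260
d = sqrt(260)
d = 16.1245
16.1245 mm


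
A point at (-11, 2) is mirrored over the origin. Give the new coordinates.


Transformation: reflection
Original point: (-11, 2)
Rule for reflection through the origin: (x, y) -> (-x, -y)
Apply: (-11, 2) -> (11, -2)
(11, -2)


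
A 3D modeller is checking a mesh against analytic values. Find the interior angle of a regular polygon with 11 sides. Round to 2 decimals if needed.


Shape: regular hendecagon (11 sides)
Formula: interior angle = (n - 2) * 180 / n
(n - 2) = 9
(n - 2) * 180 = 1620
angle = 1620 / 11
angle = 147.27
147.27 degrees


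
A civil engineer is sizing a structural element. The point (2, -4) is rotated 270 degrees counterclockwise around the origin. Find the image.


Transformation: rotation about the origin
Original point: (2, -4)
Rule for 270 deg counterclockwise: (x, y) -> (y, -x)
Apply: (2, -4) -> (-4, -2)
(-4, -2)


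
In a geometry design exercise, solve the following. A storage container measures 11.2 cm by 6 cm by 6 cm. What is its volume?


Shape: rectangular prism
l = 11.2 cm, w = 6 cm, h = 6 cm
Formula: V = l * w * h
V = 11.2 * 6 * 6
V = 67.2 * 6
V = 403.2
403.2 cm^3


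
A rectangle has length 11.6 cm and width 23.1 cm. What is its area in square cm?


Shape: rectangle
Length l = 11.6 cm, Width w = 23.1 cm
Formula: A = l * w
A = 11.6 * 23.1
A = 267.96
267.96 cm^2


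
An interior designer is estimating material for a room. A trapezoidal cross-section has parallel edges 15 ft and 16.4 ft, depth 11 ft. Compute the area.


Shape: trapezoid
Parallel sides a = 15 ft, b = 16.4 ft; Height h = 11 ft
Formula: A = (a + b) * h / 2
a + b = 15 + 16.4 = 31.4
A = 31.4 * 11 / 2
A = 345.4 / 2
A = 172.7
172.7 ft^2


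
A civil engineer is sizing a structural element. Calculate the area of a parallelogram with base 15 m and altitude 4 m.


Shape: parallelogram
Base b = 15 m, Height h = 4 m
Formula: A = b * h
A = 15 * 4
A = 60
60 m^2


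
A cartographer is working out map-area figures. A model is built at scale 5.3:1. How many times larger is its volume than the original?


Linear scale factor k = 5.3
Rule: under a linear scaling by k, volumes scale by k^3.
k^3 = 5.3 * 5.3 * 5.3
k^3 = 28.09 * 5.3
k^3 = 148.877
Volume scales by a factor of 148.877.
148.877 (dimensionless)


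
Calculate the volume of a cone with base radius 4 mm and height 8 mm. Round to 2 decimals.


Shape: cone
Radius r = 4 mm, Height h = 8 mm
Formula: V = (1/3) * pi * r^2 * h
r^2 = 16
pi * r^2 * h = pi * 16 * 8 = 128 * pi
V = 128 * pi / 3
V = 134.04
134.04 mm^3


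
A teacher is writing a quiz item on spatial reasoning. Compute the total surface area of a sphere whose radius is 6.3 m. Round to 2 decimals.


Shape: sphere
Radius r = 6.3 m
Formula: SA = 4 * pi * r^2
r^2 = 39.69
SA = 4 * pi * 39.69
SA = 158.76 * pi
SA = 498.76
498.76 m^2


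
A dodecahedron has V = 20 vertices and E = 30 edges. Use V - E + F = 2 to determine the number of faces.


Polyhedron: dodecahedron
Euler's formula for convex polyhedra: V - E + F = 2
Given: V = 20 vertices and E = 30 edges
Solve for F:
F = 2 + E - V = 2 + 30 - 20 = 12
12 faces


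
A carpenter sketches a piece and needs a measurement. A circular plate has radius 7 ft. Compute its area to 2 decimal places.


Shape: circle
Radius r = 7 ft
Formula: A = pi * r^2
r^2 = 7^2 = 49
A = pi * 49
A = 153.94
153.94 ft^2


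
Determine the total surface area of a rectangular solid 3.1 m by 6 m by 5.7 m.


Shape: rectangular prism
l = 3.1 m, w = 6 m, h = 5.7 m
Formula: SA = 2(lw + lh + wh)
lw = 18.6, lh = 17.67, wh = 34.2
lw + lh + wh = 70.47
SA = 2 * 70.47
SA = 140.94
140.94 m^2


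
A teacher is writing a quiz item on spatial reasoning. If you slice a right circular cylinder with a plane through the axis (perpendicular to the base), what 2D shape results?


Solid: right circular cylinder
Cutting plane: through the axis (perpendicular to the base)
Visualize the intersection of the plane with the solid's surface.
The boundary of the cut region is a rectangle.
rectangle


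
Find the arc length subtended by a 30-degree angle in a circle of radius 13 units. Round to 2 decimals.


Shape: circular arc
Radius r = 13 units, Angle = 30 degrees
Formula: L = (angle/360) * 2 * pi * r
2 * pi * r = 26 * pi
L = (30/360) * 26 * pi
L = 2.166667 * pi
L = 6.81
6.81 units


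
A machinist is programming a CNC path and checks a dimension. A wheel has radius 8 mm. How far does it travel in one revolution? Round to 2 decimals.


Shape: circle
Radius r = 8 mm
Formula: C = 2 * pi * r
C = 2 * pi * 8
C = 16 * pi
C = 50.27
50.27 mm


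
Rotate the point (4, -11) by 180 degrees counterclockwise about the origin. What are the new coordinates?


Transformation: rotation about the origin
Original point: (4, -11)
Rule for 180 deg: (x, y) -> (-x, -y)
Apply: (4, -11) -> (-4, 11)
(-4, 11)


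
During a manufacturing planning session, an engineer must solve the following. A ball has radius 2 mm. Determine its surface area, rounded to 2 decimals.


Shape: sphere
Radius r = 2 mm
Formula: SA = 4 * pi * r^2
r^2 = 4
SA = 4 * pi * 4
SA = 16 * pi
SA = 50.27
50.27 mm^2


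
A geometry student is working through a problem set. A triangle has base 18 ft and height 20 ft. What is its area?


Shape: triangle
Base b = 18 ft, Height h = 20 ft
Formula: A = (1/2) * b * h
A = 0.5 * 18 * 20
A = 0.5 * 360
A = 180
180 ft^2


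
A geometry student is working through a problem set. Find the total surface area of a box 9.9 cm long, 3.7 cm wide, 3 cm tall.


Shape: rectangular prism
l = 9.9 cm, w = 3.7 cm, h = 3 cm
Formula: SA = 2(lw + lh + wh)
lw = 36.63, lh = 29.7, wh = 11.1
lw + lh + wh = 77.43
SA = 2 * 77.43
SA = 154.86
154.86 cm^2


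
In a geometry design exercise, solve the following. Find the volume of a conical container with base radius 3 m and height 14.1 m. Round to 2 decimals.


Shape: cone
Radius r = 3 m, Height h = 14.1 m
Formula: V = (1/3) * pi * r^2 * h
r^2 = 9
pi * r^2 * h = pi * 9 * 14.1 = 126.9 * pi
V = 126.9 * pi / 3
V = 132.89
132.89 m^3


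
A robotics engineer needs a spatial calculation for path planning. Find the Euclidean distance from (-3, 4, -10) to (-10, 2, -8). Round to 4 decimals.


3D distance between two points
P1 = (-3, 4, -10), P2 = (-10, 2, -8)
Formula: d = sqrt((x2-x1)^2 + (y2-y1)^2 + (z2-z1)^2)
dx = -10 - -3 = -7
dy = 2 - 4 = -2
dz = -8 - -10 = 2
dx^2 + dy^2 + dz^2 = 49 + 4 + 4 = 57
d = sqrt(57)
d = 7.5498
7.5498 units


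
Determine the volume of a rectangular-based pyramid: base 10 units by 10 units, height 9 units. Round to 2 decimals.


Shape: rectangular pyramid
Base: 10 units x 10 units, Height h = 9 units
Formula: V = (1/3) * base_area * h
base_area = 10 * 10 = 100
base_area * h = 100 * 9 = 900
V = 900 / 3
V = 300
300 units^3


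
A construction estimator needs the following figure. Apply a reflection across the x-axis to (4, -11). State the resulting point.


Transformation: reflection
Original point: (4, -11)
Rule for reflection over the x-axis: (x, y) -> (x, -y)
Apply: (4, -11) -> (4, 11)
(4, 11)


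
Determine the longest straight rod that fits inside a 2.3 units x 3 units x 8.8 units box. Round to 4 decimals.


Shape: rectangular box (space diagonal)
l = 2.3 units, w = 3 units, h = 8.8 units
Visualize: the diagonal of the base, then a right triangle with that diagonal and the height.
Formula: d = sqrt(l^2 + w^2 + h^2)
l^2 + w^2 + h^2 = 5.29 + 9 + 77.44 = 91.73
d = sqrt(91.73)
d = 9.5776
9.5776 units


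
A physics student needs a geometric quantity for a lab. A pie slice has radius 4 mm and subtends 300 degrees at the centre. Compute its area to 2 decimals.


Shape: circular sector
Radius r = 4 mm, Angle = 300 degrees
Formula: A = (angle/360) * pi * r^2
r^2 = 16
Fraction of circle = 300/360
A = (300/360) * pi * 16
A = 13.333333 * pi
A = 41.89
41.89 mm^2


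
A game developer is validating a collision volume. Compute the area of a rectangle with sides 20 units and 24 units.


Shape: rectangle
Length l = 20 units, Width w = 24 units
Formula: A = l * w
A = 20 * 24
A = 480
480 units^2


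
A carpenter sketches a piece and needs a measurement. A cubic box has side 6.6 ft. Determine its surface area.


Shape: cube
Side s = 6.6 ft
A cube has 6 square faces.
Formula: SA = 6 * s^2
s^2 = 43.56
SA = 6 * 43.56
SA = 261.36
261.36 ft^2


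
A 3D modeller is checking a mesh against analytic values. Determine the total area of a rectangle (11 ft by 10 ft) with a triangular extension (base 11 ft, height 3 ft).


Composite shape: rectangle + triangle
Rectangle area = 11 * 10 = 110
Triangle area = 0.5 * 11 * 3 = 16.5
Total = 110 + 16.5
Total = 126.5
126.5 ft^2


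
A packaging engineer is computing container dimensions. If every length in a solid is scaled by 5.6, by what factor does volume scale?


Linear scale factor k = 5.6
Rule: under a linear scaling by k, volumes scale by k^3.
k^3 = 5.6 * 5.6 * 5.6
k^3 = 31.36 * 5.6
k^3 = 175.616
Volume scales by a factor of 175.616.
175.616 (dimensionless)


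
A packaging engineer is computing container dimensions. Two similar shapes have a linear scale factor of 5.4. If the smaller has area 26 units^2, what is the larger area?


Linear scale factor k = 5.4
Original area = 26 units^2
Rule: under a linear scaling by k, areas scale by k^2.
k^2 = 5.4^2 = 29.16
New area = 26 * 29.16
New area = 758.16
758.16 units^2


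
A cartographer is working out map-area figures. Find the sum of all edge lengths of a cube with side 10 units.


Shape: cube
Side s = 10 units
A cube has 12 edges, all equal.
Formula: total edge length = 12 * s
Total = 12 * 10
Total = 120
120 units


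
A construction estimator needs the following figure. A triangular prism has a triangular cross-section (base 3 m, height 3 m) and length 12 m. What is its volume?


Shape: triangular prism
Triangle base = 3 m, triangle height = 3 m, prism length L = 12 m
Formula: V = (1/2 * b * h_tri) * L
Cross-section area = 0.5 * 3 * 3 = 4.5
V = 4.5 * 12
V = 54
54 m^3


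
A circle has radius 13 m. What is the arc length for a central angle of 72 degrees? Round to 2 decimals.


Shape: circular arc
Radius r = 13 m, Angle = 72 degrees
Formula: L = (angle/360) * 2 * pi * r
2 * pi * r = 26 * pi
L = (72/360) * 26 * pi
L = 5.2 * pi
L = 16.34
16.34 m


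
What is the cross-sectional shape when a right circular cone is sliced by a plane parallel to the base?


Solid: right circular cone
Cutting plane: parallel to the base
Visualize the intersection of the plane with the solid's surface.
The boundary of the cut region is a circle.
circle


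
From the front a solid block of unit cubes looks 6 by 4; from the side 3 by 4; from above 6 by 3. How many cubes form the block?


Orthographic views of a solid rectangular block:
Front view 6 x 4 -> length = 6, height = 4
Side view 3 x 4 -> width = 3, height = 4 (consistent)
Top view 6 x 3 -> confirms length = 6, width = 3
The block is 6 x 3 x 4.
Total unit cubes = 6 * 3 * 4 = 72
72 unit cubes
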